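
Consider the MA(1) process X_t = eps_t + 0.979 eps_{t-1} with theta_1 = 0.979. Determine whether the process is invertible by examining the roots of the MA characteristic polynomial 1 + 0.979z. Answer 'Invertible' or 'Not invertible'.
\text{Invertible}

The MA(q) characteristic polynomial is P(z) = 1 + 0.979z.
Invertibility requires all roots to lie outside the unit circle, i.e. |z| > 1 for every root.
This is linear in z: 1 + (0.979) z = 0  =>  z = -1/(0.979) = -1.02145,  |z| = 1.02145.
Moduli of all roots: 1.0215.
All moduli strictly greater than 1? Yes.
Verdict: Invertible.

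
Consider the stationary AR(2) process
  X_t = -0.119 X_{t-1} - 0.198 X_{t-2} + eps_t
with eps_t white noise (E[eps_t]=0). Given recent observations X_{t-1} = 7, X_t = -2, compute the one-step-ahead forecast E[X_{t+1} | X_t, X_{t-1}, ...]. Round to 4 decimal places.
E[X_{t+1} \mid \mathcal F_t] = -1.1480

For an AR(p) model X_t = c + sum_i phi_i X_{t-i} + eps_t, the
one-step-ahead conditional mean is
  E[X_{t+1} | X_t, ...] = c + sum_i phi_i X_{t+1-i}.
Substitute known values:
  E[X_{t+1} | ...] = (-0.119) * (-2) + (-0.198) * (7)
                   = -1.1480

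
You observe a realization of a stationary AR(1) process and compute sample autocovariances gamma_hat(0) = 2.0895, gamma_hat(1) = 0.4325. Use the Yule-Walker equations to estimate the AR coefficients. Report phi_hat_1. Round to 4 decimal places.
\hat\phi_{1} = 0.2070

The Yule-Walker equations for an AR(p) process read, in matrix form,
  Gamma_p phi = r_p,   with   (Gamma_p)_{ij} = gamma(|i - j|),
                       (r_p)_i = gamma(i),   i,j = 1..p.
Substitute the sample gammas (Toeplitz matrix and right-hand side of size 1):
  Gamma_p = [[2.0895]]
  r_p     = [0.4325]
With p = 1 this is the single equation gamma(0) phi_1 = gamma(1):
  phi_hat_1 = gamma(1) / gamma(0) = 0.4325 / 2.0895 = 0.2070.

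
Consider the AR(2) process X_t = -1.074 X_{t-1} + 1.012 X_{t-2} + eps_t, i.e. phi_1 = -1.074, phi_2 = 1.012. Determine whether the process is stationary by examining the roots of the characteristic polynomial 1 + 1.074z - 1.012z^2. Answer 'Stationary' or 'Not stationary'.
\text{Not stationary}

The AR(p) characteristic polynomial is P(z) = 1 + 1.074z - 1.012z^2.
Stationarity requires all roots to lie outside the unit circle, i.e. |z| > 1 for every root.
Set 1 + (1.074) z + (-1.012) z^2 = 0, i.e. a z^2 + b z + c = 0 with a = -1.012, b = 1.074, c = 1.
Discriminant D = b^2 - 4ac = (1.074)^2 - 4*(-1.012)*1 = 1.153476 - (-4.048) = 5.201476.
D >= 0, so the roots are real: z = (-b +/- sqrt(D)) / (2a) = (-1.074 +/- 2.280674) / (-2.024).
  z_1 = (-1.074 + 2.280674) / (-2.024) = -0.5962,   |z_1| = 0.5962.
  z_2 = (-1.074 - 2.280674) / (-2.024) = 1.6574,   |z_2| = 1.6574.
Moduli of all roots: 0.5962, 1.6574.
All moduli strictly greater than 1? No.
Verdict: Not stationary.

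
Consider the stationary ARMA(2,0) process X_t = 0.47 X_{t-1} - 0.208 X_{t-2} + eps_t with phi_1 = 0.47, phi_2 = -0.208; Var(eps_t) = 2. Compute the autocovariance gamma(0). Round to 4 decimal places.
\gamma(0) = 2.4633

Multiply the model equation by X_{t-k} and take expectations. With theta_0 = psi_0 = 1 and psi_j the MA(infinity) weights, this gives
  gamma(k) - sum_i phi_i gamma(k-i) = c_k,
  c_k = sigma^2 * sum_{j=k..q} theta_j psi_{j-k}   (c_k = 0 for k > q),
using gamma(-m) = gamma(m).
Pure AR (q = 0): c_0 = sigma^2 = 2, c_k = 0 for k >= 1.
Equations for k = 0, 1, 2 (AR order 2, c_2 = 0):
  (E0) gamma(0) = phi_1 gamma(1) + phi_2 gamma(2) + c_0
  (E1) gamma(1) = phi_1 gamma(0) + phi_2 gamma(1) + c_1
  (E2) gamma(2) = phi_1 gamma(1) + phi_2 gamma(0)
From (E1): gamma(1) = A gamma(0) + B with
  A = phi_1 / (1 - phi_2) = 0.47 / 1.208 = 0.389073,   B = c_1 / (1 - phi_2) = 0 / 1.208 = 0.
Insert (E2) into (E0): gamma(0) (1 - phi_2^2) = phi_1 (1 + phi_2) gamma(1) + c_0.
  phi_1 (1 + phi_2) = (0.47)(0.792) = 0.37224,   1 - phi_2^2 = 0.956736.
Replace gamma(1) by A gamma(0) + B and collect gamma(0):
  gamma(0) [0.956736 - (0.37224)(0.389073)] = c_0 = 2
  gamma(0) * 0.811908 = 2
  gamma(0) = 2 / 0.811908 = 2.463335.
Therefore gamma(0) = 2.4633 (to 4 decimal places).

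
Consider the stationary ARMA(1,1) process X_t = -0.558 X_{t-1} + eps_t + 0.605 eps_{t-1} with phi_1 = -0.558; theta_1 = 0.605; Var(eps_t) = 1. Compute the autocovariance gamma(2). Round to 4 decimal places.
\gamma(2) = -0.0252

Multiply the model equation by X_{t-k} and take expectations. With theta_0 = psi_0 = 1 and psi_j the MA(infinity) weights, this gives
  gamma(k) - sum_i phi_i gamma(k-i) = c_k,
  c_k = sigma^2 * sum_{j=k..q} theta_j psi_{j-k}   (c_k = 0 for k > q),
using gamma(-m) = gamma(m).
psi-weights needed (psi_j = theta_j + sum_i phi_i psi_{j-i}):
  psi_1 = theta_1 + phi_1 = 0.605 + (-0.558) = 0.047
Right-hand sides:
  c_0 = sigma^2 (1 + theta_1 psi_1) = 1 * (1 + (0.605)(0.047)) = 1 * 1.028435 = 1.028435
  c_1 = sigma^2 theta_1 = 1 * (0.605) = 0.605
  c_2 = 0
Equations for k = 0 and k = 1 (AR order 1):
  gamma(0) = phi_1 gamma(1) + c_0
  gamma(1) = phi_1 gamma(0) + c_1
Substituting the second into the first: gamma(0) (1 - phi_1^2) = c_0 + phi_1 c_1, so
  gamma(0) = (c_0 + phi_1 c_1) / (1 - phi_1^2) = (1.028435 + (-0.558)(0.605)) / (1 - (-0.558)^2) = 0.690845 / 0.688636 = 1.003208.
  gamma(1) = phi_1 gamma(0) + c_1 = (-0.558)(1.003208) + (0.605) = 0.04521.
For k = 2 (> q): gamma(2) = phi_1 gamma(1) = (-0.558)(0.04521) = -0.025227.
Therefore gamma(2) = -0.0252 (to 4 decimal places).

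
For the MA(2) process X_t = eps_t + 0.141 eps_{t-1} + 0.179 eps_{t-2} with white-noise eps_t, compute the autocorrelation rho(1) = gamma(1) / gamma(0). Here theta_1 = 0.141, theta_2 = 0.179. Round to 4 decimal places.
\rho(1) = 0.1580

For an MA(q) process with theta_0 = 1, the autocovariance is
  gamma(k) = sigma^2 * sum_{i=0..q-k} theta_i * theta_{i+k},
and rho(k) = gamma(k) / gamma(0). Sigma^2 cancels.
  numerator   = (1)*(0.141) + (0.141)*(0.179) = 0.166239.
  denominator = (1)^2 + (0.141)^2 + (0.179)^2 = 1.051922.
  rho(1) = 0.166239 / 1.051922 = 0.1580.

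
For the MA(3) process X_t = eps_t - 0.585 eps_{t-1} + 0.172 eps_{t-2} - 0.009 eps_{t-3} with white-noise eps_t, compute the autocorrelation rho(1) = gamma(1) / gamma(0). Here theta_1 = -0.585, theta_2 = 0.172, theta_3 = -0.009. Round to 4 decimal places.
\rho(1) = -0.5009

For an MA(q) process with theta_0 = 1, the autocovariance is
  gamma(k) = sigma^2 * sum_{i=0..q-k} theta_i * theta_{i+k},
and rho(k) = gamma(k) / gamma(0). Sigma^2 cancels.
  numerator   = (1)*(-0.585) + (-0.585)*(0.172) + (0.172)*(-0.009) = -0.687168.
  denominator = (1)^2 + (-0.585)^2 + (0.172)^2 + (-0.009)^2 = 1.37189.
  rho(1) = -0.687168 / 1.37189 = -0.5009.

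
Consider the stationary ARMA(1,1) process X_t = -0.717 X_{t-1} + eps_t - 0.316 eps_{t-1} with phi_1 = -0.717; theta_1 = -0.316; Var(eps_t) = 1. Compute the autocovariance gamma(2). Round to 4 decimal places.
\gamma(2) = 1.8696

Multiply the model equation by X_{t-k} and take expectations. With theta_0 = psi_0 = 1 and psi_j the MA(infinity) weights, this gives
  gamma(k) - sum_i phi_i gamma(k-i) = c_k,
  c_k = sigma^2 * sum_{j=k..q} theta_j psi_{j-k}   (c_k = 0 for k > q),
using gamma(-m) = gamma(m).
psi-weights needed (psi_j = theta_j + sum_i phi_i psi_{j-i}):
  psi_1 = theta_1 + phi_1 = -0.316 + (-0.717) = -1.033
Right-hand sides:
  c_0 = sigma^2 (1 + theta_1 psi_1) = 1 * (1 + (-0.316)(-1.033)) = 1 * 1.326428 = 1.326428
  c_1 = sigma^2 theta_1 = 1 * (-0.316) = -0.316
  c_2 = 0
Equations for k = 0 and k = 1 (AR order 1):
  gamma(0) = phi_1 gamma(1) + c_0
  gamma(1) = phi_1 gamma(0) + c_1
Substituting the second into the first: gamma(0) (1 - phi_1^2) = c_0 + phi_1 c_1, so
  gamma(0) = (c_0 + phi_1 c_1) / (1 - phi_1^2) = (1.326428 + (-0.717)(-0.316)) / (1 - (-0.717)^2) = 1.553 / 0.485911 = 3.196059.
  gamma(1) = phi_1 gamma(0) + c_1 = (-0.717)(3.196059) + (-0.316) = -2.607574.
For k = 2 (> q): gamma(2) = phi_1 gamma(1) = (-0.717)(-2.607574) = 1.869631.
Therefore gamma(2) = 1.8696 (to 4 decimal places).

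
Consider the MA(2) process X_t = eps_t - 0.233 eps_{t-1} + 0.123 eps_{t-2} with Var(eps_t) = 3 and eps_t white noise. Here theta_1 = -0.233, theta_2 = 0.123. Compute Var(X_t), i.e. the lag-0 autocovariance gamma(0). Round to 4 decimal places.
\gamma(0) = 3.2083

For an MA(q) process X_t = eps_t + sum_i theta_i eps_{t-i} with
Var(eps_t) = sigma^2, the variance is
  gamma(0) = sigma^2 * (1 + sum_i theta_i^2).
  sum_i theta_i^2 = (-0.233)^2 + (0.123)^2 = 0.054289 + 0.015129 = 0.069418.
  gamma(0) = 3 * (1 + 0.069418) = 3 * 1.069418 = 3.208254, which rounds to 3.2083.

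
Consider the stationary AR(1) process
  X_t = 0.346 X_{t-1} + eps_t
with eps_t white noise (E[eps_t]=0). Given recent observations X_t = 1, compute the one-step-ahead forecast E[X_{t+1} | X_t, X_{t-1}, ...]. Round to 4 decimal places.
E[X_{t+1} \mid \mathcal F_t] = 0.3460

For an AR(p) model X_t = c + sum_i phi_i X_{t-i} + eps_t, the
one-step-ahead conditional mean is
  E[X_{t+1} | X_t, ...] = c + sum_i phi_i X_{t+1-i}.
Substitute known values:
  E[X_{t+1} | ...] = (0.346) * (1)
                   = 0.3460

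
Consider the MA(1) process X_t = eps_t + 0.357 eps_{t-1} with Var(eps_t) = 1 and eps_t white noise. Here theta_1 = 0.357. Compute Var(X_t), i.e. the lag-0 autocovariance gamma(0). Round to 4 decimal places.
\gamma(0) = 1.1274

For an MA(q) process X_t = eps_t + sum_i theta_i eps_{t-i} with
Var(eps_t) = sigma^2, the variance is
  gamma(0) = sigma^2 * (1 + sum_i theta_i^2).
  sum_i theta_i^2 = (0.357)^2 = 0.127449.
  gamma(0) = 1 * (1 + 0.127449) = 1 * 1.127449 = 1.127449, which rounds to 1.1274.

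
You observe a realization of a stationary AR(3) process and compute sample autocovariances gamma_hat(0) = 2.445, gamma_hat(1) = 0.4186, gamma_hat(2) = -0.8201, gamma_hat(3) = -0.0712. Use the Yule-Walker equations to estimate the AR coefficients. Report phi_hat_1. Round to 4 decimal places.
\hat\phi_{1} = 0.2870

The Yule-Walker equations for an AR(p) process read, in matrix form,
  Gamma_p phi = r_p,   with   (Gamma_p)_{ij} = gamma(|i - j|),
                       (r_p)_i = gamma(i),   i,j = 1..p.
Substitute the sample gammas (Toeplitz matrix and right-hand side of size 3):
  Gamma_p = [[2.445, 0.4186, -0.8201], [0.4186, 2.445, 0.4186], [-0.8201, 0.4186, 2.445]]
  r_p     = [0.4186, -0.8201, -0.0712]
Written out (R1..R3):
  (R1) 2.445 phi_1 + 0.4186 phi_2 - 0.8201 phi_3 = 0.4186
  (R2) 0.4186 phi_1 + 2.445 phi_2 + 0.4186 phi_3 = -0.8201
  (R3) -0.8201 phi_1 + 0.4186 phi_2 + 2.445 phi_3 = -0.0712
Gaussian elimination:
  R2 <- R2 - (0.4186/2.445) R1 = R2 - (0.171207) R1:  2.373333 phi_2 + 0.559006 phi_3 = -0.891767
  R3 <- R3 - (-0.8201/2.445) R1 = R3 - (-0.335419) R1:  0.559006 phi_2 + 2.169923 phi_3 = 0.069206
  R3 <- R3 - (0.559006/2.373333) R2 = R3 - (0.235536) R2:  2.038256 phi_3 = 0.27925
Back-substitution:
  phi_hat_3 = 0.27925 / 2.038256 = 0.137004
  phi_hat_2 = (-0.891767 - (0.559006)(0.137004)) / 2.373333 = -0.408014
  phi_hat_1 = (0.4186 - (0.4186)(-0.408014) - (-0.8201)(0.137004)) / 2.445 = 0.287015
So phi_hat = [0.2870, -0.4080, 0.1370].
Therefore phi_hat_1 = 0.2870.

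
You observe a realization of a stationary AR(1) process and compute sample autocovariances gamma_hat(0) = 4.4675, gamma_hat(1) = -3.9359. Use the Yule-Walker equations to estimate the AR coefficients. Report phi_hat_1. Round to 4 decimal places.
\hat\phi_{1} = -0.8810

The Yule-Walker equations for an AR(p) process read, in matrix form,
  Gamma_p phi = r_p,   with   (Gamma_p)_{ij} = gamma(|i - j|),
                       (r_p)_i = gamma(i),   i,j = 1..p.
Substitute the sample gammas (Toeplitz matrix and right-hand side of size 1):
  Gamma_p = [[4.4675]]
  r_p     = [-3.9359]
With p = 1 this is the single equation gamma(0) phi_1 = gamma(1):
  phi_hat_1 = gamma(1) / gamma(0) = -3.9359 / 4.4675 = -0.8810.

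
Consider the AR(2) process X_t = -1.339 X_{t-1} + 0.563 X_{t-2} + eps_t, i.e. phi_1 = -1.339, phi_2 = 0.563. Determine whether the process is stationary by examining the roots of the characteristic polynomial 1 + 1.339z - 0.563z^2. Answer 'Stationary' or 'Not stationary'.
\text{Not stationary}

The AR(p) characteristic polynomial is P(z) = 1 + 1.339z - 0.563z^2.
Stationarity requires all roots to lie outside the unit circle, i.e. |z| > 1 for every root.
Set 1 + (1.339) z + (-0.563) z^2 = 0, i.e. a z^2 + b z + c = 0 with a = -0.563, b = 1.339, c = 1.
Discriminant D = b^2 - 4ac = (1.339)^2 - 4*(-0.563)*1 = 1.792921 - (-2.252) = 4.044921.
D >= 0, so the roots are real: z = (-b +/- sqrt(D)) / (2a) = (-1.339 +/- 2.011199) / (-1.126).
  z_1 = (-1.339 + 2.011199) / (-1.126) = -0.597,   |z_1| = 0.597.
  z_2 = (-1.339 - 2.011199) / (-1.126) = 2.9753,   |z_2| = 2.9753.
Moduli of all roots: 0.5970, 2.9753.
All moduli strictly greater than 1? No.
Verdict: Not stationary.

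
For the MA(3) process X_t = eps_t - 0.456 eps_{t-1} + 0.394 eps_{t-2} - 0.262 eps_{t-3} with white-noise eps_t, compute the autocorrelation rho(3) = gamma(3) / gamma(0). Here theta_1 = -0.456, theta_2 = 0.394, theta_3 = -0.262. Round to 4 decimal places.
\rho(3) = -0.1830

For an MA(q) process with theta_0 = 1, the autocovariance is
  gamma(k) = sigma^2 * sum_{i=0..q-k} theta_i * theta_{i+k},
and rho(k) = gamma(k) / gamma(0). Sigma^2 cancels.
  numerator   = (1)*(-0.262) = -0.262.
  denominator = (1)^2 + (-0.456)^2 + (0.394)^2 + (-0.262)^2 = 1.431816.
  rho(3) = -0.262 / 1.431816 = -0.1830.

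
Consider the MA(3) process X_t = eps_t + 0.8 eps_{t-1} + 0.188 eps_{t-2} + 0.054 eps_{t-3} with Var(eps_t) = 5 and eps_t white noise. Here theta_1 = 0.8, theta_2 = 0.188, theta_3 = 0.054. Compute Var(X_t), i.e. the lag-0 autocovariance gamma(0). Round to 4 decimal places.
\gamma(0) = 8.3913

For an MA(q) process X_t = eps_t + sum_i theta_i eps_{t-i} with
Var(eps_t) = sigma^2, the variance is
  gamma(0) = sigma^2 * (1 + sum_i theta_i^2).
  sum_i theta_i^2 = (0.8)^2 + (0.188)^2 + (0.054)^2 = 0.64 + 0.035344 + 0.002916 = 0.67826.
  gamma(0) = 5 * (1 + 0.67826) = 5 * 1.67826 = 8.3913.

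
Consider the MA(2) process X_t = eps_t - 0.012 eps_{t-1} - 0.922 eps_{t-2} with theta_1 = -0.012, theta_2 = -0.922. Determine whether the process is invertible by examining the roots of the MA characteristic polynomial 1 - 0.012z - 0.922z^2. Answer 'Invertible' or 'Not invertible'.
\text{Invertible}

The MA(q) characteristic polynomial is P(z) = 1 - 0.012z - 0.922z^2.
Invertibility requires all roots to lie outside the unit circle, i.e. |z| > 1 for every root.
Set 1 + (-0.012) z + (-0.922) z^2 = 0, i.e. a z^2 + b z + c = 0 with a = -0.922, b = -0.012, c = 1.
Discriminant D = b^2 - 4ac = (-0.012)^2 - 4*(-0.922)*1 = 0.000144 - (-3.688) = 3.688144.
D >= 0, so the roots are real: z = (-b +/- sqrt(D)) / (2a) = (0.012 +/- 1.920454) / (-1.844).
  z_1 = (0.012 + 1.920454) / (-1.844) = -1.048,   |z_1| = 1.048.
  z_2 = (0.012 - 1.920454) / (-1.844) = 1.035,   |z_2| = 1.035.
Moduli of all roots: 1.0480, 1.0350.
All moduli strictly greater than 1? Yes.
Verdict: Invertible.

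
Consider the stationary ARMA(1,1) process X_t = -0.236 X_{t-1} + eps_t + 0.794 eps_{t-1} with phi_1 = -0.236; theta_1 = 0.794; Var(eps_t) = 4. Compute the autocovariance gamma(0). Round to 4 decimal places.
\gamma(0) = 5.3189

Multiply the model equation by X_{t-k} and take expectations. With theta_0 = psi_0 = 1 and psi_j the MA(infinity) weights, this gives
  gamma(k) - sum_i phi_i gamma(k-i) = c_k,
  c_k = sigma^2 * sum_{j=k..q} theta_j psi_{j-k}   (c_k = 0 for k > q),
using gamma(-m) = gamma(m).
psi-weights needed (psi_j = theta_j + sum_i phi_i psi_{j-i}):
  psi_1 = theta_1 + phi_1 = 0.794 + (-0.236) = 0.558
Right-hand sides:
  c_0 = sigma^2 (1 + theta_1 psi_1) = 4 * (1 + (0.794)(0.558)) = 4 * 1.443052 = 5.772208
  c_1 = sigma^2 theta_1 = 4 * (0.794) = 3.176
  c_2 = 0
Equations for k = 0 and k = 1 (AR order 1):
  gamma(0) = phi_1 gamma(1) + c_0
  gamma(1) = phi_1 gamma(0) + c_1
Substituting the second into the first: gamma(0) (1 - phi_1^2) = c_0 + phi_1 c_1, so
  gamma(0) = (c_0 + phi_1 c_1) / (1 - phi_1^2) = (5.772208 + (-0.236)(3.176)) / (1 - (-0.236)^2) = 5.022672 / 0.944304 = 5.318914.
Therefore gamma(0) = 5.3189 (to 4 decimal places).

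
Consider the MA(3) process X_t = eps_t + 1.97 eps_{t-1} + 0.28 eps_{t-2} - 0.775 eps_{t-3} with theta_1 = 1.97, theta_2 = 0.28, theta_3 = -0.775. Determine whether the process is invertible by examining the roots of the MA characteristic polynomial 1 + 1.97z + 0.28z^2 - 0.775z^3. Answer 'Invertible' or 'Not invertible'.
\text{Not invertible}

The MA(q) characteristic polynomial is P(z) = 1 + 1.97z + 0.28z^2 - 0.775z^3.
Invertibility requires all roots to lie outside the unit circle, i.e. |z| > 1 for every root.
Degree 3: look for a simple real root z0 first, then factor out (1 - z/z0) and solve the remaining quadratic.
Testing z0 = -0.8: P(-0.8) = 1 + (1.97)(-0.8) + (0.28)(-0.8)^2 + (-0.775)(-0.8)^3
  = 1 + (-1.576) + (0.1792) + (0.3968) = 0.  So z_0 = -0.8 is a root, |z_0| = 0.8.
Divide out the factor (1 + 1.25 z) = (1 - z/z0) (since 1/z0 = -1.25):
  P(z) = (1 + 1.25 z)(1 + (0.72) z + (-0.62) z^2)
  [check: z-coef 0.72 - (-1.25) = 1.97; z^2-coef -0.62 - (-1.25)(0.72) = 0.28; z^3-coef -(-1.25)(-0.62) = -0.775.]
Remaining roots from the quadratic factor 1 + (0.72) z + (-0.62) z^2:
  Set 1 + (0.72) z + (-0.62) z^2 = 0, i.e. a z^2 + b z + c = 0 with a = -0.62, b = 0.72, c = 1.
  Discriminant D = b^2 - 4ac = (0.72)^2 - 4*(-0.62)*1 = 0.5184 - (-2.48) = 2.9984.
  D >= 0, so the roots are real: z = (-b +/- sqrt(D)) / (2a) = (-0.72 +/- 1.731589) / (-1.24).
    z_1 = (-0.72 + 1.731589) / (-1.24) = -0.8158,   |z_1| = 0.8158.
    z_2 = (-0.72 - 1.731589) / (-1.24) = 1.9771,   |z_2| = 1.9771.
Moduli of all roots: 0.8000, 0.8158, 1.9771.
All moduli strictly greater than 1? No.
Verdict: Not invertible.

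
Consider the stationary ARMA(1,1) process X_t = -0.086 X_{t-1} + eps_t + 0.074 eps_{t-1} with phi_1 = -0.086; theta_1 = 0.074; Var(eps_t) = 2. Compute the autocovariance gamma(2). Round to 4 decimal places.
\gamma(2) = 0.0021

Multiply the model equation by X_{t-k} and take expectations. With theta_0 = psi_0 = 1 and psi_j the MA(infinity) weights, this gives
  gamma(k) - sum_i phi_i gamma(k-i) = c_k,
  c_k = sigma^2 * sum_{j=k..q} theta_j psi_{j-k}   (c_k = 0 for k > q),
using gamma(-m) = gamma(m).
psi-weights needed (psi_j = theta_j + sum_i phi_i psi_{j-i}):
  psi_1 = theta_1 + phi_1 = 0.074 + (-0.086) = -0.012
Right-hand sides:
  c_0 = sigma^2 (1 + theta_1 psi_1) = 2 * (1 + (0.074)(-0.012)) = 2 * 0.999112 = 1.998224
  c_1 = sigma^2 theta_1 = 2 * (0.074) = 0.148
  c_2 = 0
Equations for k = 0 and k = 1 (AR order 1):
  gamma(0) = phi_1 gamma(1) + c_0
  gamma(1) = phi_1 gamma(0) + c_1
Substituting the second into the first: gamma(0) (1 - phi_1^2) = c_0 + phi_1 c_1, so
  gamma(0) = (c_0 + phi_1 c_1) / (1 - phi_1^2) = (1.998224 + (-0.086)(0.148)) / (1 - (-0.086)^2) = 1.985496 / 0.992604 = 2.00029.
  gamma(1) = phi_1 gamma(0) + c_1 = (-0.086)(2.00029) + (0.148) = -0.024025.
For k = 2 (> q): gamma(2) = phi_1 gamma(1) = (-0.086)(-0.024025) = 0.002066.
Therefore gamma(2) = 0.0021 (to 4 decimal places).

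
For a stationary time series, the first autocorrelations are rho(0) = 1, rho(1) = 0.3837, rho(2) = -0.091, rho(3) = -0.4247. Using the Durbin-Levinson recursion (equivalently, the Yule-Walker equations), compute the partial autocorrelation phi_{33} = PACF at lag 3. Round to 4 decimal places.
\phi_{33} = -0.3470

The PACF at lag k is phi_{kk}, the last component of the solution
to the Yule-Walker system G_k phi = r_k where
  (G_k)_{ij} = rho(|i - j|), (r_k)_i = rho(i), i,j = 1..k.
Equivalently, Durbin-Levinson gives phi_{kk} iteratively:
  phi_{11} = rho(1)
  phi_{kk} = [rho(k) - sum_{j=1..k-1} phi_{k-1,j} rho(k-j)]
            / [1 - sum_{j=1..k-1} phi_{k-1,j} rho(j)],
  phi_{k,j} = phi_{k-1,j} - phi_{kk} phi_{k-1,k-j},  j = 1..k-1.
Step k = 1:
  phi_11 = rho(1) = 0.3837.
Step k = 2:
  phi_22 = [rho(2) - phi_11 rho(1)] / [1 - phi_11 rho(1)] = [-0.091 - (0.3837)(0.3837)] / [1 - (0.3837)(0.3837)]
         = -0.23822569 / 0.85277431 = -0.279354.
  Update: phi_21 = phi_11 - phi_22 phi_11 = 0.3837 - (-0.279354)(0.3837) = 0.490888.
Step k = 3:
  phi_33 = [rho(3) - phi_21 rho(2) - phi_22 rho(1)] / [1 - phi_21 rho(1) - phi_22 rho(2)]
    numerator   = -0.4247 - (0.490888)(-0.091) - (-0.279354)(0.3837) = -0.27284116
    denominator = 1 - (0.490888)(0.3837) - (-0.279354)(-0.091) = 0.78622507
  phi_33 = -0.27284116 / 0.78622507 = -0.347.
Therefore phi_{33} = -0.3470.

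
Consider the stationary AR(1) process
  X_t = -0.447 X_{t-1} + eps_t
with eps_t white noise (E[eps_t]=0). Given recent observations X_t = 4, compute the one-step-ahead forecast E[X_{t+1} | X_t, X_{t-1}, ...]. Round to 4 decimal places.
E[X_{t+1} \mid \mathcal F_t] = -1.7880

For an AR(p) model X_t = c + sum_i phi_i X_{t-i} + eps_t, the
one-step-ahead conditional mean is
  E[X_{t+1} | X_t, ...] = c + sum_i phi_i X_{t+1-i}.
Substitute known values:
  E[X_{t+1} | ...] = (-0.447) * (4)
                   = -1.7880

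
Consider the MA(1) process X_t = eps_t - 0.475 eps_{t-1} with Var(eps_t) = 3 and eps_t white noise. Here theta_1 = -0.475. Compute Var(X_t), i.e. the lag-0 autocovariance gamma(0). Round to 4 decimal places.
\gamma(0) = 3.6769

For an MA(q) process X_t = eps_t + sum_i theta_i eps_{t-i} with
Var(eps_t) = sigma^2, the variance is
  gamma(0) = sigma^2 * (1 + sum_i theta_i^2).
  sum_i theta_i^2 = (-0.475)^2 = 0.225625.
  gamma(0) = 3 * (1 + 0.225625) = 3 * 1.225625 = 3.676875, which rounds to 3.6769.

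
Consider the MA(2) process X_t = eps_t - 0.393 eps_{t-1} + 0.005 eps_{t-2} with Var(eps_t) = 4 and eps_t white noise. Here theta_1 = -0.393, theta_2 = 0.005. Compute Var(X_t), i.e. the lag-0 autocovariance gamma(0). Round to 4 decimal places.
\gamma(0) = 4.6179

For an MA(q) process X_t = eps_t + sum_i theta_i eps_{t-i} with
Var(eps_t) = sigma^2, the variance is
  gamma(0) = sigma^2 * (1 + sum_i theta_i^2).
  sum_i theta_i^2 = (-0.393)^2 + (0.005)^2 = 0.154449 + 0.000025 = 0.154474.
  gamma(0) = 4 * (1 + 0.154474) = 4 * 1.154474 = 4.617896, which rounds to 4.6179.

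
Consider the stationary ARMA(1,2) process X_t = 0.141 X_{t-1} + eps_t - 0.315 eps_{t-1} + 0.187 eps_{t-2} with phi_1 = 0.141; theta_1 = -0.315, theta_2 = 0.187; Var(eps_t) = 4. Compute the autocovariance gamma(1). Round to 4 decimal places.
\gamma(1) = -0.7939

Multiply the model equation by X_{t-k} and take expectations. With theta_0 = psi_0 = 1 and psi_j the MA(infinity) weights, this gives
  gamma(k) - sum_i phi_i gamma(k-i) = c_k,
  c_k = sigma^2 * sum_{j=k..q} theta_j psi_{j-k}   (c_k = 0 for k > q),
using gamma(-m) = gamma(m).
psi-weights needed (psi_j = theta_j + sum_i phi_i psi_{j-i}):
  psi_1 = theta_1 + phi_1 = -0.315 + (0.141) = -0.174
  psi_2 = theta_2 + phi_1 psi_1 = 0.187 + (0.141)(-0.174) = 0.162466
Right-hand sides:
  c_0 = sigma^2 (1 + theta_1 psi_1 + theta_2 psi_2) = 4 * (1 + (-0.315)(-0.174) + (0.187)(0.162466)) = 4 * 1.085191 = 4.340765
  c_1 = sigma^2 (theta_1 + theta_2 psi_1) = 4 * (-0.315 + (0.187)(-0.174)) = -1.390152
  c_2 = sigma^2 theta_2 = 4 * (0.187) = 0.748
Equations for k = 0 and k = 1 (AR order 1):
  gamma(0) = phi_1 gamma(1) + c_0
  gamma(1) = phi_1 gamma(0) + c_1
Substituting the second into the first: gamma(0) (1 - phi_1^2) = c_0 + phi_1 c_1, so
  gamma(0) = (c_0 + phi_1 c_1) / (1 - phi_1^2) = (4.340765 + (0.141)(-1.390152)) / (1 - (0.141)^2) = 4.144753 / 0.980119 = 4.228826.
  gamma(1) = phi_1 gamma(0) + c_1 = (0.141)(4.228826) + (-1.390152) = -0.793887.
Therefore gamma(1) = -0.7939 (to 4 decimal places).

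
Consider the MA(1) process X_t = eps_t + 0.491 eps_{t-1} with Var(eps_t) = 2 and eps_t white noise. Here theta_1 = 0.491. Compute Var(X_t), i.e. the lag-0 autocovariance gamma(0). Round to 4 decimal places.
\gamma(0) = 2.4822

For an MA(q) process X_t = eps_t + sum_i theta_i eps_{t-i} with
Var(eps_t) = sigma^2, the variance is
  gamma(0) = sigma^2 * (1 + sum_i theta_i^2).
  sum_i theta_i^2 = (0.491)^2 = 0.241081.
  gamma(0) = 2 * (1 + 0.241081) = 2 * 1.241081 = 2.482162, which rounds to 2.4822.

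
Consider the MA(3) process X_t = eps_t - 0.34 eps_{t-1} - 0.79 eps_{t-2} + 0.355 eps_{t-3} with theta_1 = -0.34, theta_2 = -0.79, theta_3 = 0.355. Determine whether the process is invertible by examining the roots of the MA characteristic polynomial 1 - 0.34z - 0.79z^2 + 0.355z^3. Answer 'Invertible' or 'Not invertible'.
\text{Invertible}

The MA(q) characteristic polynomial is P(z) = 1 - 0.34z - 0.79z^2 + 0.355z^3.
Invertibility requires all roots to lie outside the unit circle, i.e. |z| > 1 for every root.
Degree 3: look for a simple real root z0 first, then factor out (1 - z/z0) and solve the remaining quadratic.
Testing z0 = 2: P(2) = 1 + (-0.34)(2) + (-0.79)(2)^2 + (0.355)(2)^3
  = 1 + (-0.68) + (-3.16) + (2.84) = 0.  So z_0 = 2 is a root, |z_0| = 2.
Divide out the factor (1 - 0.5 z) = (1 - z/z0) (since 1/z0 = 0.5):
  P(z) = (1 - 0.5 z)(1 + (0.16) z + (-0.71) z^2)
  [check: z-coef 0.16 - (0.5) = -0.34; z^2-coef -0.71 - (0.5)(0.16) = -0.79; z^3-coef -(0.5)(-0.71) = 0.355.]
Remaining roots from the quadratic factor 1 + (0.16) z + (-0.71) z^2:
  Set 1 + (0.16) z + (-0.71) z^2 = 0, i.e. a z^2 + b z + c = 0 with a = -0.71, b = 0.16, c = 1.
  Discriminant D = b^2 - 4ac = (0.16)^2 - 4*(-0.71)*1 = 0.0256 - (-2.84) = 2.8656.
  D >= 0, so the roots are real: z = (-b +/- sqrt(D)) / (2a) = (-0.16 +/- 1.692808) / (-1.42).
    z_1 = (-0.16 + 1.692808) / (-1.42) = -1.0794,   |z_1| = 1.0794.
    z_2 = (-0.16 - 1.692808) / (-1.42) = 1.3048,   |z_2| = 1.3048.
Moduli of all roots: 2.0000, 1.0794, 1.3048.
All moduli strictly greater than 1? Yes.
Verdict: Invertible.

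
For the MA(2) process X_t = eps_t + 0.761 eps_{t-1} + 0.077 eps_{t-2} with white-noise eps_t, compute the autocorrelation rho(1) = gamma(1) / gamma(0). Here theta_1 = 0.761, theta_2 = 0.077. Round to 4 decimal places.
\rho(1) = 0.5171

For an MA(q) process with theta_0 = 1, the autocovariance is
  gamma(k) = sigma^2 * sum_{i=0..q-k} theta_i * theta_{i+k},
and rho(k) = gamma(k) / gamma(0). Sigma^2 cancels.
  numerator   = (1)*(0.761) + (0.761)*(0.077) = 0.819597.
  denominator = (1)^2 + (0.761)^2 + (0.077)^2 = 1.58505.
  rho(1) = 0.819597 / 1.58505 = 0.5171.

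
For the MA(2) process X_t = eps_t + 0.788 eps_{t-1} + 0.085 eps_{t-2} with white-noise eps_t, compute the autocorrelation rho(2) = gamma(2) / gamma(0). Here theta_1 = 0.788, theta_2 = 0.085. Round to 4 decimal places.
\rho(2) = 0.0522

For an MA(q) process with theta_0 = 1, the autocovariance is
  gamma(k) = sigma^2 * sum_{i=0..q-k} theta_i * theta_{i+k},
and rho(k) = gamma(k) / gamma(0). Sigma^2 cancels.
  numerator   = (1)*(0.085) = 0.085.
  denominator = (1)^2 + (0.788)^2 + (0.085)^2 = 1.628169.
  rho(2) = 0.085 / 1.628169 = 0.0522.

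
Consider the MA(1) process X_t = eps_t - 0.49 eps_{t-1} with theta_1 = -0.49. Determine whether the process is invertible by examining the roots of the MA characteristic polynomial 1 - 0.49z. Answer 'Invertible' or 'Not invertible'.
\text{Invertible}

The MA(q) characteristic polynomial is P(z) = 1 - 0.49z.
Invertibility requires all roots to lie outside the unit circle, i.e. |z| > 1 for every root.
This is linear in z: 1 + (-0.49) z = 0  =>  z = -1/(-0.49) = 2.040816,  |z| = 2.040816.
Moduli of all roots: 2.0408.
All moduli strictly greater than 1? Yes.
Verdict: Invertible.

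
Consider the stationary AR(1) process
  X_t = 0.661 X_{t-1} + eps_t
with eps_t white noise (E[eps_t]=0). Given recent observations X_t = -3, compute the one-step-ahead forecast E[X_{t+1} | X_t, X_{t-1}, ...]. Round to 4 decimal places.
E[X_{t+1} \mid \mathcal F_t] = -1.9830

For an AR(p) model X_t = c + sum_i phi_i X_{t-i} + eps_t, the
one-step-ahead conditional mean is
  E[X_{t+1} | X_t, ...] = c + sum_i phi_i X_{t+1-i}.
Substitute known values:
  E[X_{t+1} | ...] = (0.661) * (-3)
                   = -1.9830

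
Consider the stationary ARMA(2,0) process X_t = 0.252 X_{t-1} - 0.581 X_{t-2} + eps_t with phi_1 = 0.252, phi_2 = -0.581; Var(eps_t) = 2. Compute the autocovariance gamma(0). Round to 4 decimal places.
\gamma(0) = 3.0979

Multiply the model equation by X_{t-k} and take expectations. With theta_0 = psi_0 = 1 and psi_j the MA(infinity) weights, this gives
  gamma(k) - sum_i phi_i gamma(k-i) = c_k,
  c_k = sigma^2 * sum_{j=k..q} theta_j psi_{j-k}   (c_k = 0 for k > q),
using gamma(-m) = gamma(m).
Pure AR (q = 0): c_0 = sigma^2 = 2, c_k = 0 for k >= 1.
Equations for k = 0, 1, 2 (AR order 2, c_2 = 0):
  (E0) gamma(0) = phi_1 gamma(1) + phi_2 gamma(2) + c_0
  (E1) gamma(1) = phi_1 gamma(0) + phi_2 gamma(1) + c_1
  (E2) gamma(2) = phi_1 gamma(1) + phi_2 gamma(0)
From (E1): gamma(1) = A gamma(0) + B with
  A = phi_1 / (1 - phi_2) = 0.252 / 1.581 = 0.159393,   B = c_1 / (1 - phi_2) = 0 / 1.581 = 0.
Insert (E2) into (E0): gamma(0) (1 - phi_2^2) = phi_1 (1 + phi_2) gamma(1) + c_0.
  phi_1 (1 + phi_2) = (0.252)(0.419) = 0.105588,   1 - phi_2^2 = 0.662439.
Replace gamma(1) by A gamma(0) + B and collect gamma(0):
  gamma(0) [0.662439 - (0.105588)(0.159393)] = c_0 = 2
  gamma(0) * 0.645609 = 2
  gamma(0) = 2 / 0.645609 = 3.09785.
Therefore gamma(0) = 3.0979 (to 4 decimal places).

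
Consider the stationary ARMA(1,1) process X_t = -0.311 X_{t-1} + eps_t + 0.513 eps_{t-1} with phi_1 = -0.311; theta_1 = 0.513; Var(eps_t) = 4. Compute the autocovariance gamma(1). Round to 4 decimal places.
\gamma(1) = 0.7518

Multiply the model equation by X_{t-k} and take expectations. With theta_0 = psi_0 = 1 and psi_j the MA(infinity) weights, this gives
  gamma(k) - sum_i phi_i gamma(k-i) = c_k,
  c_k = sigma^2 * sum_{j=k..q} theta_j psi_{j-k}   (c_k = 0 for k > q),
using gamma(-m) = gamma(m).
psi-weights needed (psi_j = theta_j + sum_i phi_i psi_{j-i}):
  psi_1 = theta_1 + phi_1 = 0.513 + (-0.311) = 0.202
Right-hand sides:
  c_0 = sigma^2 (1 + theta_1 psi_1) = 4 * (1 + (0.513)(0.202)) = 4 * 1.103626 = 4.414504
  c_1 = sigma^2 theta_1 = 4 * (0.513) = 2.052
  c_2 = 0
Equations for k = 0 and k = 1 (AR order 1):
  gamma(0) = phi_1 gamma(1) + c_0
  gamma(1) = phi_1 gamma(0) + c_1
Substituting the second into the first: gamma(0) (1 - phi_1^2) = c_0 + phi_1 c_1, so
  gamma(0) = (c_0 + phi_1 c_1) / (1 - phi_1^2) = (4.414504 + (-0.311)(2.052)) / (1 - (-0.311)^2) = 3.776332 / 0.903279 = 4.180693.
  gamma(1) = phi_1 gamma(0) + c_1 = (-0.311)(4.180693) + (2.052) = 0.751805.
Therefore gamma(1) = 0.7518 (to 4 decimal places).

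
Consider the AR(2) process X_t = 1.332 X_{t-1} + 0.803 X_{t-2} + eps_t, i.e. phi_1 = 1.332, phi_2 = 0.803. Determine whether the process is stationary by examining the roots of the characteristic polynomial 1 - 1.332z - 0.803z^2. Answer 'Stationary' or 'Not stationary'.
\text{Not stationary}

The AR(p) characteristic polynomial is P(z) = 1 - 1.332z - 0.803z^2.
Stationarity requires all roots to lie outside the unit circle, i.e. |z| > 1 for every root.
Set 1 + (-1.332) z + (-0.803) z^2 = 0, i.e. a z^2 + b z + c = 0 with a = -0.803, b = -1.332, c = 1.
Discriminant D = b^2 - 4ac = (-1.332)^2 - 4*(-0.803)*1 = 1.774224 - (-3.212) = 4.986224.
D >= 0, so the roots are real: z = (-b +/- sqrt(D)) / (2a) = (1.332 +/- 2.232985) / (-1.606).
  z_1 = (1.332 + 2.232985) / (-1.606) = -2.2198,   |z_1| = 2.2198.
  z_2 = (1.332 - 2.232985) / (-1.606) = 0.561,   |z_2| = 0.561.
Moduli of all roots: 2.2198, 0.5610.
All moduli strictly greater than 1? No.
Verdict: Not stationary.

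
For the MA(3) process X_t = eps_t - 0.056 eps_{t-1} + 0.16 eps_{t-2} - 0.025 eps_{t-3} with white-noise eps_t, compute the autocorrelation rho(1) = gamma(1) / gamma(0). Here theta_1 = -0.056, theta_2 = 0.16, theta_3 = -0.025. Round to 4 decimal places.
\rho(1) = -0.0670

For an MA(q) process with theta_0 = 1, the autocovariance is
  gamma(k) = sigma^2 * sum_{i=0..q-k} theta_i * theta_{i+k},
and rho(k) = gamma(k) / gamma(0). Sigma^2 cancels.
  numerator   = (1)*(-0.056) + (-0.056)*(0.16) + (0.16)*(-0.025) = -0.06896.
  denominator = (1)^2 + (-0.056)^2 + (0.16)^2 + (-0.025)^2 = 1.029361.
  rho(1) = -0.06896 / 1.029361 = -0.0670.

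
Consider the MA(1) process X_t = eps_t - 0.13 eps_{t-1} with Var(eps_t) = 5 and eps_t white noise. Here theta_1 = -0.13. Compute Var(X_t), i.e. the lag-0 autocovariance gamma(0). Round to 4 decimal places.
\gamma(0) = 5.0845

For an MA(q) process X_t = eps_t + sum_i theta_i eps_{t-i} with
Var(eps_t) = sigma^2, the variance is
  gamma(0) = sigma^2 * (1 + sum_i theta_i^2).
  sum_i theta_i^2 = (-0.13)^2 = 0.0169.
  gamma(0) = 5 * (1 + 0.0169) = 5 * 1.0169 = 5.0845.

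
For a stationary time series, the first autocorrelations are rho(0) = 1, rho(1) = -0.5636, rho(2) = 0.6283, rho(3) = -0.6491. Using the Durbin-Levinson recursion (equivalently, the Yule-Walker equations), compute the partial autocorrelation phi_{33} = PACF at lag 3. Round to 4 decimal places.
\phi_{33} = -0.3690

The PACF at lag k is phi_{kk}, the last component of the solution
to the Yule-Walker system G_k phi = r_k where
  (G_k)_{ij} = rho(|i - j|), (r_k)_i = rho(i), i,j = 1..k.
Equivalently, Durbin-Levinson gives phi_{kk} iteratively:
  phi_{11} = rho(1)
  phi_{kk} = [rho(k) - sum_{j=1..k-1} phi_{k-1,j} rho(k-j)]
            / [1 - sum_{j=1..k-1} phi_{k-1,j} rho(j)],
  phi_{k,j} = phi_{k-1,j} - phi_{kk} phi_{k-1,k-j},  j = 1..k-1.
Step k = 1:
  phi_11 = rho(1) = -0.5636.
Step k = 2:
  phi_22 = [rho(2) - phi_11 rho(1)] / [1 - phi_11 rho(1)] = [0.6283 - (-0.5636)(-0.5636)] / [1 - (-0.5636)(-0.5636)]
         = 0.31065504 / 0.68235504 = 0.455269.
  Update: phi_21 = phi_11 - phi_22 phi_11 = -0.5636 - (0.455269)(-0.5636) = -0.30701.
Step k = 3:
  phi_33 = [rho(3) - phi_21 rho(2) - phi_22 rho(1)] / [1 - phi_21 rho(1) - phi_22 rho(2)]
    numerator   = -0.6491 - (-0.30701)(0.6283) - (0.455269)(-0.5636) = -0.19961578
    denominator = 1 - (-0.30701)(-0.5636) - (0.455269)(0.6283) = 0.54092346
  phi_33 = -0.19961578 / 0.54092346 = -0.369.
Therefore phi_{33} = -0.3690.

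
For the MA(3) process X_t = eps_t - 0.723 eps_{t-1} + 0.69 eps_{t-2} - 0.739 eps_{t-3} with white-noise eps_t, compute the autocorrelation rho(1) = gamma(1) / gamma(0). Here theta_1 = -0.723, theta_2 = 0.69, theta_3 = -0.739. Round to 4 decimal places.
\rho(1) = -0.6805

For an MA(q) process with theta_0 = 1, the autocovariance is
  gamma(k) = sigma^2 * sum_{i=0..q-k} theta_i * theta_{i+k},
and rho(k) = gamma(k) / gamma(0). Sigma^2 cancels.
  numerator   = (1)*(-0.723) + (-0.723)*(0.69) + (0.69)*(-0.739) = -1.73178.
  denominator = (1)^2 + (-0.723)^2 + (0.69)^2 + (-0.739)^2 = 2.54495.
  rho(1) = -1.73178 / 2.54495 = -0.6805.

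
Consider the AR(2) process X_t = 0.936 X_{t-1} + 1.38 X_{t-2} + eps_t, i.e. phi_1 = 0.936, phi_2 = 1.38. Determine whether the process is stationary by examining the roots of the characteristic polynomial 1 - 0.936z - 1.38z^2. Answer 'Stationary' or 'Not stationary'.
\text{Not stationary}

The AR(p) characteristic polynomial is P(z) = 1 - 0.936z - 1.38z^2.
Stationarity requires all roots to lie outside the unit circle, i.e. |z| > 1 for every root.
Set 1 + (-0.936) z + (-1.38) z^2 = 0, i.e. a z^2 + b z + c = 0 with a = -1.38, b = -0.936, c = 1.
Discriminant D = b^2 - 4ac = (-0.936)^2 - 4*(-1.38)*1 = 0.876096 - (-5.52) = 6.396096.
D >= 0, so the roots are real: z = (-b +/- sqrt(D)) / (2a) = (0.936 +/- 2.52905) / (-2.76).
  z_1 = (0.936 + 2.52905) / (-2.76) = -1.2555,   |z_1| = 1.2555.
  z_2 = (0.936 - 2.52905) / (-2.76) = 0.5772,   |z_2| = 0.5772.
Moduli of all roots: 1.2555, 0.5772.
All moduli strictly greater than 1? No.
Verdict: Not stationary.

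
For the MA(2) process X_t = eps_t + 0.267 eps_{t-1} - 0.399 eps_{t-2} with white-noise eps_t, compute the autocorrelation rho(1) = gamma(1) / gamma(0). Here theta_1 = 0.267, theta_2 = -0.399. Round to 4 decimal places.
\rho(1) = 0.1304

For an MA(q) process with theta_0 = 1, the autocovariance is
  gamma(k) = sigma^2 * sum_{i=0..q-k} theta_i * theta_{i+k},
and rho(k) = gamma(k) / gamma(0). Sigma^2 cancels.
  numerator   = (1)*(0.267) + (0.267)*(-0.399) = 0.160467.
  denominator = (1)^2 + (0.267)^2 + (-0.399)^2 = 1.23049.
  rho(1) = 0.160467 / 1.23049 = 0.1304.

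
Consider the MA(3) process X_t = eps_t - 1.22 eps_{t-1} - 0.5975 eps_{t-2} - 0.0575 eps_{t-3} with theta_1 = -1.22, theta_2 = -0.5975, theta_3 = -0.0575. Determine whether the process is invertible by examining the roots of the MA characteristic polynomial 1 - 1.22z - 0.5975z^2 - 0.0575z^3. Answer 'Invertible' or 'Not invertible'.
\text{Not invertible}

The MA(q) characteristic polynomial is P(z) = 1 - 1.22z - 0.5975z^2 - 0.0575z^3.
Invertibility requires all roots to lie outside the unit circle, i.e. |z| > 1 for every root.
Degree 3: look for a simple real root z0 first, then factor out (1 - z/z0) and solve the remaining quadratic.
Testing z0 = -4: P(-4) = 1 + (-1.22)(-4) + (-0.5975)(-4)^2 + (-0.0575)(-4)^3
  = 1 + (4.88) + (-9.56) + (3.68) = 0.  So z_0 = -4 is a root, |z_0| = 4.
Divide out the factor (1 + 0.25 z) = (1 - z/z0) (since 1/z0 = -0.25):
  P(z) = (1 + 0.25 z)(1 + (-1.47) z + (-0.23) z^2)
  [check: z-coef -1.47 - (-0.25) = -1.22; z^2-coef -0.23 - (-0.25)(-1.47) = -0.5975; z^3-coef -(-0.25)(-0.23) = -0.0575.]
Remaining roots from the quadratic factor 1 + (-1.47) z + (-0.23) z^2:
  Set 1 + (-1.47) z + (-0.23) z^2 = 0, i.e. a z^2 + b z + c = 0 with a = -0.23, b = -1.47, c = 1.
  Discriminant D = b^2 - 4ac = (-1.47)^2 - 4*(-0.23)*1 = 2.1609 - (-0.92) = 3.0809.
  D >= 0, so the roots are real: z = (-b +/- sqrt(D)) / (2a) = (1.47 +/- 1.755249) / (-0.46).
    z_1 = (1.47 + 1.755249) / (-0.46) = -7.0114,   |z_1| = 7.0114.
    z_2 = (1.47 - 1.755249) / (-0.46) = 0.6201,   |z_2| = 0.6201.
Moduli of all roots: 4.0000, 7.0114, 0.6201.
All moduli strictly greater than 1? No.
Verdict: Not invertible.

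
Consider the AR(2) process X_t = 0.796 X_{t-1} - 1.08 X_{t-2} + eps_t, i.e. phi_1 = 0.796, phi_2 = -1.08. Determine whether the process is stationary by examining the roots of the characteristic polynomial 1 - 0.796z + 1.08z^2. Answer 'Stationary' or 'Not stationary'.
\text{Not stationary}

The AR(p) characteristic polynomial is P(z) = 1 - 0.796z + 1.08z^2.
Stationarity requires all roots to lie outside the unit circle, i.e. |z| > 1 for every root.
Set 1 + (-0.796) z + (1.08) z^2 = 0, i.e. a z^2 + b z + c = 0 with a = 1.08, b = -0.796, c = 1.
Discriminant D = b^2 - 4ac = (-0.796)^2 - 4*(1.08)*1 = 0.633616 - (4.32) = -3.686384.
D < 0, so the roots are the complex-conjugate pair z = (-b +/- i sqrt(-D)) / (2a) = 0.3685 +/- 0.8889i.
For a conjugate pair |z|^2 = z * conj(z) = (product of roots) = c/a = 1/(1.08) = 0.925926, so |z| = sqrt(0.925926) = 0.9623 for both roots.
Moduli of all roots: 0.9623, 0.9623.
All moduli strictly greater than 1? No.
Verdict: Not stationary.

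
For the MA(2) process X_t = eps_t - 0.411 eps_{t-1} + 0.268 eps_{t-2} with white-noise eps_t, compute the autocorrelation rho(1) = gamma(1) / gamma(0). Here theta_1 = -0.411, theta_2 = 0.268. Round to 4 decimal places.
\rho(1) = -0.4200

For an MA(q) process with theta_0 = 1, the autocovariance is
  gamma(k) = sigma^2 * sum_{i=0..q-k} theta_i * theta_{i+k},
and rho(k) = gamma(k) / gamma(0). Sigma^2 cancels.
  numerator   = (1)*(-0.411) + (-0.411)*(0.268) = -0.521148.
  denominator = (1)^2 + (-0.411)^2 + (0.268)^2 = 1.240745.
  rho(1) = -0.521148 / 1.240745 = -0.4200.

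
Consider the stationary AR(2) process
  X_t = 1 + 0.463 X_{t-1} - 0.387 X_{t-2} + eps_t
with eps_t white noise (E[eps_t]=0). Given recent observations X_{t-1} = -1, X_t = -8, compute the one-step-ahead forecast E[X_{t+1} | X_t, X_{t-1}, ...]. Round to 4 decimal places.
E[X_{t+1} \mid \mathcal F_t] = -2.3170

For an AR(p) model X_t = c + sum_i phi_i X_{t-i} + eps_t, the
one-step-ahead conditional mean is
  E[X_{t+1} | X_t, ...] = c + sum_i phi_i X_{t+1-i}.
Substitute known values:
  E[X_{t+1} | ...] = 1 + (0.463) * (-8) + (-0.387) * (-1)
                   = -2.3170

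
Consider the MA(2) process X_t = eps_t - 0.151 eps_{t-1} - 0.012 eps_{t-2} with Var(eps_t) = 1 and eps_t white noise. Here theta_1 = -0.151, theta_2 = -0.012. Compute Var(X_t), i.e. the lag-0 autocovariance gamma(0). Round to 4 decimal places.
\gamma(0) = 1.0229

For an MA(q) process X_t = eps_t + sum_i theta_i eps_{t-i} with
Var(eps_t) = sigma^2, the variance is
  gamma(0) = sigma^2 * (1 + sum_i theta_i^2).
  sum_i theta_i^2 = (-0.151)^2 + (-0.012)^2 = 0.022801 + 0.000144 = 0.022945.
  gamma(0) = 1 * (1 + 0.022945) = 1 * 1.022945 = 1.022945, which rounds to 1.0229.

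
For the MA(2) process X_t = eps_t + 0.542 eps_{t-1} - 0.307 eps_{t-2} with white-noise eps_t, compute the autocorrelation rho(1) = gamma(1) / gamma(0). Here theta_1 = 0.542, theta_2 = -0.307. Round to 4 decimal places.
\rho(1) = 0.2706

For an MA(q) process with theta_0 = 1, the autocovariance is
  gamma(k) = sigma^2 * sum_{i=0..q-k} theta_i * theta_{i+k},
and rho(k) = gamma(k) / gamma(0). Sigma^2 cancels.
  numerator   = (1)*(0.542) + (0.542)*(-0.307) = 0.375606.
  denominator = (1)^2 + (0.542)^2 + (-0.307)^2 = 1.388013.
  rho(1) = 0.375606 / 1.388013 = 0.2706.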